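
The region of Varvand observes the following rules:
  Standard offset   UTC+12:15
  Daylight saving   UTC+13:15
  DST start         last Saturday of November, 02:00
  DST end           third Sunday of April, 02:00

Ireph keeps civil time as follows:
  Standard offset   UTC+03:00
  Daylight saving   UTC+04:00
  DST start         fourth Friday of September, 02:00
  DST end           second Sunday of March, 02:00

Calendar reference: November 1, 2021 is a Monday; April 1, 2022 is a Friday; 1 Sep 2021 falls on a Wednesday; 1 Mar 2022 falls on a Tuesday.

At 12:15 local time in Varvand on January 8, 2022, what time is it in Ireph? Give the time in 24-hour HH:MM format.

1 November 2021 is a Monday, so Saturdays fall on 6, 13, 20, 27; the last is November 27.
1 April 2022 is a Friday, so the first Sunday is April 3 and the third is April 17.
January 8, 2022 lies within the daylight-saving period (27 November 2021 – 17 April 2022), so Varvand is on daylight time, UTC+13:15.
12:15 Varvand − 13h15m = 23:00 UTC (rolling into the previous day, 7 January 2022).
1 September 2021 is a Wednesday, so the first Friday is September 3 and the fourth is September 24.
1 March 2022 is a Tuesday, so the first Sunday is March 6 and the second is March 13.
At the standard offset (UTC+03:00), 23:00 UTC + 3h = 02:00 Ireph standard time (rolling into the next day, 8 January 2022).
Daylight saving runs 24 September 2021 – 13 March 2022; the standard-time date in Ireph, January 8, 2022, is inside that window, so Ireph is at UTC+04:00.
23:00 UTC + 4h = 03:00 Ireph (rolling into the next day, 8 January 2022).

03:00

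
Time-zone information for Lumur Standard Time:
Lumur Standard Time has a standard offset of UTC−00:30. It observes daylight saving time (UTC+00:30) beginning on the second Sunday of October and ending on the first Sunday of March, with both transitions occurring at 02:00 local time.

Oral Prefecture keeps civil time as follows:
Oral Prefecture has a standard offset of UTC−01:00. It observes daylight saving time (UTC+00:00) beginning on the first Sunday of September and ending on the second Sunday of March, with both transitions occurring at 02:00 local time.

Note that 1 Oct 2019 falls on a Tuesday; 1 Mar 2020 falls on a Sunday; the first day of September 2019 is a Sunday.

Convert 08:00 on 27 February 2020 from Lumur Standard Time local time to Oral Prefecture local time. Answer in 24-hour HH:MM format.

1 October 2019 is a Tuesday, so the first Sunday is October 6 and the second is October 13.
1 March 2020 is a Sunday, so the first Sunday is March 1.
27 February 2020 lies within the daylight-saving period (13 October 2019 – 1 March 2020), so Lumur Standard Time is on daylight time, UTC+00:30.
08:00 Lumur Standard Time − 0h30m = 07:30 UTC.
1 September 2019 is a Sunday, so the first Sunday is September 1.
1 March 2020 is a Sunday, so the first Sunday is March 1 and the second is March 8.
At the standard offset (UTC−01:00), 07:30 UTC − 1h = 06:30 Oral Prefecture standard time.
The standard-time date in Oral Prefecture, 27 February 2020, lies within the daylight-saving period (1 September 2019 – 8 March 2020), so Oral Prefecture is on daylight time, UTC+00:00.
07:30 UTC + 0h = 07:30 Oral Prefecture.

07:30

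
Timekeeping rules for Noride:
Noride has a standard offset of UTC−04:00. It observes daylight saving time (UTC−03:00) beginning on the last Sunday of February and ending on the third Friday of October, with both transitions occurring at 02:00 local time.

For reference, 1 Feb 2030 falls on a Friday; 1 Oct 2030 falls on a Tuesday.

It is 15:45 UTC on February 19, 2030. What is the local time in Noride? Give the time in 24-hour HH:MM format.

1 February 2030 is a Friday, so Sundays fall on 3, 10, 17, 24; the last is February 24.
1 October 2030 is a Tuesday, so the first Friday is October 4 and the third is October 18.
At the standard offset (UTC−04:00), 15:45 UTC − 4h = 11:45 Noride standard time.
The standard-time date in Noride, February 19, 2030, does not fall between 24 February and 18 October, so daylight saving is not in effect and Noride is at UTC−04:00.
15:45 UTC − 4h = 11:45 local.

11:45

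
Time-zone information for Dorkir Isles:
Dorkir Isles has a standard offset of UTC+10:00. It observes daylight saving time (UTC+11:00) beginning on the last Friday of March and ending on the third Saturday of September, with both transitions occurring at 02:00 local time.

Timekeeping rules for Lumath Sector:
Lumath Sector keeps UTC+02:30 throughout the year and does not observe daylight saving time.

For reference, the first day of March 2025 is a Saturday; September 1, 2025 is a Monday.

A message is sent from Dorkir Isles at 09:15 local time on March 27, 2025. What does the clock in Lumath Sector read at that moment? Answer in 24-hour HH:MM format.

1 March 2025 is a Saturday, so Fridays fall on 7, 14, 21, 28; the last is March 28.
1 September 2025 is a Monday, so the first Saturday is September 6 and the third is September 20.
March 27, 2025 does not fall between 28 March and 20 September, so daylight saving is not in effect and Dorkir Isles is at UTC+10:00.
09:15 Dorkir Isles − 10h = 23:15 UTC (rolling into the previous day, 26 March 2025).
Lumath Sector has no daylight saving, so its offset is UTC+02:30 year-round.
23:15 UTC + 2h30m = 01:45 Lumath Sector (rolling into the next day, 27 March 2025).

01:45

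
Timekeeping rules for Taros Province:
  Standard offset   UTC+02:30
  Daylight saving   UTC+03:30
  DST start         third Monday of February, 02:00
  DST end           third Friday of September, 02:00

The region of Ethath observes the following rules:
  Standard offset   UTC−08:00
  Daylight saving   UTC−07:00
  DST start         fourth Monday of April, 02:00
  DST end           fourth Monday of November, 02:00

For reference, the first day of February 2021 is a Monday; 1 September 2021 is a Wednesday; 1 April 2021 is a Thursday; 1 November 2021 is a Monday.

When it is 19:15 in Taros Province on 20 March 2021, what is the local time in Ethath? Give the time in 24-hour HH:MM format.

1 February 2021 is a Monday, so the first Monday is February 1 and the third is February 15.
1 September 2021 is a Wednesday, so the first Friday is September 3 and the third is September 17.
20 March 2021 lies within the daylight-saving period (15 February – 17 September), so Taros Province is on daylight time, UTC+03:30.
19:15 Taros Province − 3h30m = 15:45 UTC.
1 April 2021 is a Thursday, so the first Monday is April 5 and the fourth is April 26.
1 November 2021 is a Monday, so the first Monday is November 1 and the fourth is November 22.
At the standard offset (UTC−08:00), 15:45 UTC − 8h = 07:45 Ethath standard time.
Daylight saving runs 26 April – 22 November; the standard-time date in Ethath, 20 March 2021, is outside that window, so Ethath is on standard time at UTC−08:00.
15:45 UTC − 8h = 07:45 Ethath.

07:45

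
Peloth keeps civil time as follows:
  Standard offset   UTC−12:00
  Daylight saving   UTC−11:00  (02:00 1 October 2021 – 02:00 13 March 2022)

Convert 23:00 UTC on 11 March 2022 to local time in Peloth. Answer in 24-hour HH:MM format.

At the standard offset (UTC−12:00), 23:00 UTC − 12h = 11:00 Peloth standard time.
The standard-time date in Peloth, 11 March 2022, lies within the daylight-saving period (1 October 2021 – 13 March 2022), so Peloth is on daylight time, UTC−11:00.
23:00 UTC − 11h = 12:00 local.

12:00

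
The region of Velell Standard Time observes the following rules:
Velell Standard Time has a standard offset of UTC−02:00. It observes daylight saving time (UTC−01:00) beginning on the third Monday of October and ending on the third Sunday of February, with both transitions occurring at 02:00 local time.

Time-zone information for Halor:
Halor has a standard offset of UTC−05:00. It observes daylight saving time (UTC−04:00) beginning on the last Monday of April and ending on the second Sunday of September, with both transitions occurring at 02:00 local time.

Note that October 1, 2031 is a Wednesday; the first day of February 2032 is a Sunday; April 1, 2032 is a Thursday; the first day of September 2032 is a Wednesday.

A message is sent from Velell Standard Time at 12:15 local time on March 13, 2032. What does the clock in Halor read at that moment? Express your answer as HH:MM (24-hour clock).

09:15

1 October 2031 is a Wednesday, so the first Monday is October 6 and the third is October 20.
1 February 2032 is a Sunday, so the first Sunday is February 1 and the third is February 15.
Daylight saving runs 20 October 2031 – 15 February 2032; March 13, 2032 is outside that window, so Velell Standard Time is on standard time at UTC−02:00.
12:15 Velell Standard Time + 2h = 14:15 UTC.
1 April 2032 is a Thursday, so Mondays fall on 5, 12, 19, 26; the last is April 26.
1 September 2032 is a Wednesday, so the first Sunday is September 5 and the second is September 12.
At the standard offset (UTC−05:00), 14:15 UTC − 5h = 09:15 Halor standard time.
The standard-time date in Halor, March 13, 2032, does not fall between 26 April and 12 September, so daylight saving is not in effect and Halor is at UTC−05:00.
14:15 UTC − 5h = 09:15 Halor.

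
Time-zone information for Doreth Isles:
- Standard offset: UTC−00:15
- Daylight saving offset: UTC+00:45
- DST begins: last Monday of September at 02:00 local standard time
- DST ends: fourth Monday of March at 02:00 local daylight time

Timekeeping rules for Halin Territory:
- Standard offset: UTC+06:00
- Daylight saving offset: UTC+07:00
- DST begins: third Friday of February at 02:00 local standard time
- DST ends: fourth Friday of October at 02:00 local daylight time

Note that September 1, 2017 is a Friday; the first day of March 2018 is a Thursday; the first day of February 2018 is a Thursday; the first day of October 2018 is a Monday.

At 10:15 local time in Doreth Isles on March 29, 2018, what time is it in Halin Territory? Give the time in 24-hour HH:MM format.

17:30

1 September 2017 is a Friday, so Mondays fall on 4, 11, 18, 25; the last is September 25.
1 March 2018 is a Thursday, so the first Monday is March 5 and the fourth is March 26.
March 29, 2018 does not fall between 25 September 2017 and 26 March 2018, so daylight saving is not in effect and Doreth Isles is at UTC−00:15.
10:15 Doreth Isles + 0h15m = 10:30 UTC.
1 February 2018 is a Thursday, so the first Friday is February 2 and the third is February 16.
1 October 2018 is a Monday, so the first Friday is October 5 and the fourth is October 26.
At the standard offset (UTC+06:00), 10:30 UTC + 6h = 16:30 Halin Territory standard time.
Daylight saving runs 16 February – 26 October; the standard-time date in Halin Territory, March 29, 2018, is inside that window, so Halin Territory is at UTC+07:00.
10:30 UTC + 7h = 17:30 Halin Territory.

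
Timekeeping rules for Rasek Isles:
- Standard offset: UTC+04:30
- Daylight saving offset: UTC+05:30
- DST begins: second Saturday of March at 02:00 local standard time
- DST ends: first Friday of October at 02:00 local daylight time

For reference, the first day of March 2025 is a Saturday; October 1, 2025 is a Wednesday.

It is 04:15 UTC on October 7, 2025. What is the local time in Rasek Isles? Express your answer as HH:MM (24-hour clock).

08:45

1 March 2025 is a Saturday, so the first Saturday is March 1 and the second is March 8.
1 October 2025 is a Wednesday, so the first Friday is October 3.
At the standard offset (UTC+04:30), 04:15 UTC + 4h30m = 08:45 Rasek Isles standard time.
The standard-time date in Rasek Isles, October 7, 2025, does not fall between 8 March and 3 October, so daylight saving is not in effect and Rasek Isles is at UTC+04:30.
04:15 UTC + 4h30m = 08:45 local.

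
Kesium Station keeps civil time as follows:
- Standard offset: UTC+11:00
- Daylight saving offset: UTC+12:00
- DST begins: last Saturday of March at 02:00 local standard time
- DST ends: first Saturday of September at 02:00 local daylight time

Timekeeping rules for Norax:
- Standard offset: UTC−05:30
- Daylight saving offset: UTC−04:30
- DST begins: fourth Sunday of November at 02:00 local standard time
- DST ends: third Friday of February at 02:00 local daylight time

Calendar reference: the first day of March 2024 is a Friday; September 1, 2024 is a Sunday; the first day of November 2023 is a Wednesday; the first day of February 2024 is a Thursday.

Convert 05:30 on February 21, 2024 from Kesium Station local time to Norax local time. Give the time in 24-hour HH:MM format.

13:00

1 March 2024 is a Friday, so Saturdays fall on 2, 9, 16, 23, 30; the last is March 30.
1 September 2024 is a Sunday, so the first Saturday is September 7.
February 21, 2024 is outside the daylight-saving period (30 March – 7 September), so Kesium Station is on standard time, UTC+11:00.
05:30 Kesium Station − 11h = 18:30 UTC (rolling into the previous day, 20 February 2024).
1 November 2023 is a Wednesday, so the first Sunday is November 5 and the fourth is November 26.
1 February 2024 is a Thursday, so the first Friday is February 2 and the third is February 16.
At the standard offset (UTC−05:30), 18:30 UTC − 5h30m = 13:00 Norax standard time.
Daylight saving runs 26 November 2023 – 16 February 2024; the standard-time date in Norax, February 20, 2024, is outside that window, so Norax is on standard time at UTC−05:30.
18:30 UTC − 5h30m = 13:00 Norax.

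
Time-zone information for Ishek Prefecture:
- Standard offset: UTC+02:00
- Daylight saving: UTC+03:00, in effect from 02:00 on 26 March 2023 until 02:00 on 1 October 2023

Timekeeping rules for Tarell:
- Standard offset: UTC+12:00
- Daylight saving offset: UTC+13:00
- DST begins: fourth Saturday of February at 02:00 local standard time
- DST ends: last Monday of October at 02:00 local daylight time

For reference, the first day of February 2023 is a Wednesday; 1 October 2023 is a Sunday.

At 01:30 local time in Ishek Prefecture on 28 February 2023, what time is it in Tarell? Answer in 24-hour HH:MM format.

12:30

Daylight saving runs 26 March – 1 October; 28 February 2023 is outside that window, so Ishek Prefecture is on standard time at UTC+02:00.
01:30 Ishek Prefecture − 2h = 23:30 UTC (rolling into the previous day, 27 February 2023).
1 February 2023 is a Wednesday, so the first Saturday is February 4 and the fourth is February 25.
1 October 2023 is a Sunday, so Mondays fall on 2, 9, 16, 23, 30; the last is October 30.
At the standard offset (UTC+12:00), 23:30 UTC + 12h = 11:30 Tarell standard time (rolling into the next day, 28 February 2023).
The standard-time date in Tarell, 28 February 2023, falls between 25 February and 30 October, so daylight saving is in effect and Tarell is at UTC+13:00.
23:30 UTC + 13h = 12:30 Tarell (rolling into the next day, 28 February 2023).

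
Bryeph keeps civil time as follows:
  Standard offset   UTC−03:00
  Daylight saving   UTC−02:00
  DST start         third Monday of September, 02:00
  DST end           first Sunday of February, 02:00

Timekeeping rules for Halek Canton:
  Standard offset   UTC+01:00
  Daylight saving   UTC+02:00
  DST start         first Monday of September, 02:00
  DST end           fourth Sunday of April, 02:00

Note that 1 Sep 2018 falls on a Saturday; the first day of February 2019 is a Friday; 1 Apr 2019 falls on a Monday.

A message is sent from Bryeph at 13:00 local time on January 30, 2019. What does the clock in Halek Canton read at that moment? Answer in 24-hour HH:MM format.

1 September 2018 is a Saturday, so the first Monday is September 3 and the third is September 17.
1 February 2019 is a Friday, so the first Sunday is February 3.
January 30, 2019 falls between 17 September 2018 and 3 February 2019, so daylight saving is in effect and Bryeph is at UTC−02:00.
13:00 Bryeph + 2h = 15:00 UTC.
1 September 2018 is a Saturday, so the first Monday is September 3.
1 April 2019 is a Monday, so the first Sunday is April 7 and the fourth is April 28.
At the standard offset (UTC+01:00), 15:00 UTC + 1h = 16:00 Halek Canton standard time.
The standard-time date in Halek Canton, January 30, 2019, falls between 3 September 2018 and 28 April 2019, so daylight saving is in effect and Halek Canton is at UTC+02:00.
15:00 UTC + 2h = 17:00 Halek Canton.

17:00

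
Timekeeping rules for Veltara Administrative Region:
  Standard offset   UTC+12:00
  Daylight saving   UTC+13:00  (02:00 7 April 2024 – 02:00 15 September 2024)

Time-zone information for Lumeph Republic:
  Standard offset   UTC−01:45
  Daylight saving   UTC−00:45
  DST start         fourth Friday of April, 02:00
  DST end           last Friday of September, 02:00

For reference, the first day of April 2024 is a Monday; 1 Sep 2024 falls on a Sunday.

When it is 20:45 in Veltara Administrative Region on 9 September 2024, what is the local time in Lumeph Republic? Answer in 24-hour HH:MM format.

07:00

9 September 2024 falls between 7 April and 15 September, so daylight saving is in effect and Veltara Administrative Region is at UTC+13:00.
20:45 Veltara Administrative Region − 13h = 07:45 UTC.
1 April 2024 is a Monday, so the first Friday is April 5 and the fourth is April 26.
1 September 2024 is a Sunday, so Fridays fall on 6, 13, 20, 27; the last is September 27.
At the standard offset (UTC−01:45), 07:45 UTC − 1h45m = 06:00 Lumeph Republic standard time.
Daylight saving runs 26 April – 27 September; the standard-time date in Lumeph Republic, 9 September 2024, is inside that window, so Lumeph Republic is at UTC−00:45.
07:45 UTC − 0h45m = 07:00 Lumeph Republic.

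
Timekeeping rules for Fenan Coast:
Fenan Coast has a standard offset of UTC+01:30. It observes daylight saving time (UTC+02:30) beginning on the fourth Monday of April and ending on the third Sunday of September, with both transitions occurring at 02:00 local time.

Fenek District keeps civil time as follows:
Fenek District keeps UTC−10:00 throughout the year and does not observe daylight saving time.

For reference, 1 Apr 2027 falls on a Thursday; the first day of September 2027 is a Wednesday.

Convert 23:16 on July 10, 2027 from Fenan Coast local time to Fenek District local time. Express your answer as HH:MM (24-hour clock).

10:46

1 April 2027 is a Thursday, so the first Monday is April 5 and the fourth is April 26.
1 September 2027 is a Wednesday, so the first Sunday is September 5 and the third is September 19.
July 10, 2027 lies within the daylight-saving period (26 April – 19 September), so Fenan Coast is on daylight time, UTC+02:30.
23:16 Fenan Coast − 2h30m = 20:46 UTC.
Fenek District has no daylight saving, so its offset is UTC−10:00 year-round.
20:46 UTC − 10h = 10:46 Fenek District.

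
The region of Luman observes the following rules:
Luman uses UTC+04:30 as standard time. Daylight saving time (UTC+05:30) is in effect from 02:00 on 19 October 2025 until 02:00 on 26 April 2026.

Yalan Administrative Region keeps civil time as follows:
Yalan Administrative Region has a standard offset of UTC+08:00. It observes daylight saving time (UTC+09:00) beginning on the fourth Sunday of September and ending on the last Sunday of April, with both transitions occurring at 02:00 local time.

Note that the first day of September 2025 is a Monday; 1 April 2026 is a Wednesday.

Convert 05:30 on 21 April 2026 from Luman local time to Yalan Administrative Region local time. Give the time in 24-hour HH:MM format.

09:00

21 April 2026 falls between 19 October 2025 and 26 April 2026, so daylight saving is in effect and Luman is at UTC+05:30.
05:30 Luman − 5h30m = 00:00 UTC.
1 September 2025 is a Monday, so the first Sunday is September 7 and the fourth is September 28.
1 April 2026 is a Wednesday, so Sundays fall on 5, 12, 19, 26; the last is April 26.
At the standard offset (UTC+08:00), 00:00 UTC + 8h = 08:00 Yalan Administrative Region standard time.
The standard-time date in Yalan Administrative Region, 21 April 2026, lies within the daylight-saving period (28 September 2025 – 26 April 2026), so Yalan Administrative Region is on daylight time, UTC+09:00.
00:00 UTC + 9h = 09:00 Yalan Administrative Region.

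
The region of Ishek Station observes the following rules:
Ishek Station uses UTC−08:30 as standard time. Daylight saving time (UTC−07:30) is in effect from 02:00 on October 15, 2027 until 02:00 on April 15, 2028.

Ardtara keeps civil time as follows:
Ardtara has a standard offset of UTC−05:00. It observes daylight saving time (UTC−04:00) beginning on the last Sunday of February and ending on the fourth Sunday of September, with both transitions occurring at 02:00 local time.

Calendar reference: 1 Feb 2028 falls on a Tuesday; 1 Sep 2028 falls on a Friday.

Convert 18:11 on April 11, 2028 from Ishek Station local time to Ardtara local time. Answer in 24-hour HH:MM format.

21:41

Daylight saving runs 15 October 2027 – 15 April 2028; April 11, 2028 is inside that window, so Ishek Station is at UTC−07:30.
18:11 Ishek Station + 7h30m = 01:41 UTC (rolling into the next day, 12 April 2028).
1 February 2028 is a Tuesday, so Sundays fall on 6, 13, 20, 27; the last is February 27.
1 September 2028 is a Friday, so the first Sunday is September 3 and the fourth is September 24.
At the standard offset (UTC−05:00), 01:41 UTC − 5h = 20:41 Ardtara standard time (rolling into the previous day, 11 April 2028).
The standard-time date in Ardtara, April 11, 2028, falls between 27 February and 24 September, so daylight saving is in effect and Ardtara is at UTC−04:00.
01:41 UTC − 4h = 21:41 Ardtara (rolling into the previous day, 11 April 2028).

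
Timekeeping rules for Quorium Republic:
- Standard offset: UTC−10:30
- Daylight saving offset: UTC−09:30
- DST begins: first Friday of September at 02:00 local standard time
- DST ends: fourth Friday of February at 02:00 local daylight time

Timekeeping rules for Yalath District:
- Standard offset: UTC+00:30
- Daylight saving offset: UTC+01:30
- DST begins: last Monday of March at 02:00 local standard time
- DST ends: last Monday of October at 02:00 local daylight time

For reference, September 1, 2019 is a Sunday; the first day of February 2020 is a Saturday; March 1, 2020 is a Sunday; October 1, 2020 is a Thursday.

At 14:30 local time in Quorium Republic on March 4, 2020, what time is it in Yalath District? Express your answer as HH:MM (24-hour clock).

01:30

1 September 2019 is a Sunday, so the first Friday is September 6.
1 February 2020 is a Saturday, so the first Friday is February 7 and the fourth is February 28.
Daylight saving runs 6 September 2019 – 28 February 2020; March 4, 2020 is outside that window, so Quorium Republic is on standard time at UTC−10:30.
14:30 Quorium Republic + 10h30m = 01:00 UTC (rolling into the next day, 5 March 2020).
1 March 2020 is a Sunday, so Mondays fall on 2, 9, 16, 23, 30; the last is March 30.
1 October 2020 is a Thursday, so Mondays fall on 5, 12, 19, 26; the last is October 26.
At the standard offset (UTC+00:30), 01:00 UTC + 0h30m = 01:30 Yalath District standard time.
Daylight saving runs 30 March – 26 October; the standard-time date in Yalath District, March 5, 2020, is outside that window, so Yalath District is on standard time at UTC+00:30.
01:00 UTC + 0h30m = 01:30 Yalath District.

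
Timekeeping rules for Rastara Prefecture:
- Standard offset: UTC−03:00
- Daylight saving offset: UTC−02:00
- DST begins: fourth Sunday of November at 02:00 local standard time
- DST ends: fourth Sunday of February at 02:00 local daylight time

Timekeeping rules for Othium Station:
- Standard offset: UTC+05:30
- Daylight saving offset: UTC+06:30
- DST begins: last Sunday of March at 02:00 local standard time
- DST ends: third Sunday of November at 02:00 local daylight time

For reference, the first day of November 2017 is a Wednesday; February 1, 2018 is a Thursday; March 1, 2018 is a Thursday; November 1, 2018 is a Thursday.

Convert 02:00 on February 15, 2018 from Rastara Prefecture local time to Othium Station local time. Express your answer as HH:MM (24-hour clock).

1 November 2017 is a Wednesday, so the first Sunday is November 5 and the fourth is November 26.
1 February 2018 is a Thursday, so the first Sunday is February 4 and the fourth is February 25.
Daylight saving runs 26 November 2017 – 25 February 2018; February 15, 2018 is inside that window, so Rastara Prefecture is at UTC−02:00.
02:00 Rastara Prefecture + 2h = 04:00 UTC.
1 March 2018 is a Thursday, so Sundays fall on 4, 11, 18, 25; the last is March 25.
1 November 2018 is a Thursday, so the first Sunday is November 4 and the third is November 18.
At the standard offset (UTC+05:30), 04:00 UTC + 5h30m = 09:30 Othium Station standard time.
The standard-time date in Othium Station, February 15, 2018, does not fall between 25 March and 18 November, so daylight saving is not in effect and Othium Station is at UTC+05:30.
04:00 UTC + 5h30m = 09:30 Othium Station.

09:30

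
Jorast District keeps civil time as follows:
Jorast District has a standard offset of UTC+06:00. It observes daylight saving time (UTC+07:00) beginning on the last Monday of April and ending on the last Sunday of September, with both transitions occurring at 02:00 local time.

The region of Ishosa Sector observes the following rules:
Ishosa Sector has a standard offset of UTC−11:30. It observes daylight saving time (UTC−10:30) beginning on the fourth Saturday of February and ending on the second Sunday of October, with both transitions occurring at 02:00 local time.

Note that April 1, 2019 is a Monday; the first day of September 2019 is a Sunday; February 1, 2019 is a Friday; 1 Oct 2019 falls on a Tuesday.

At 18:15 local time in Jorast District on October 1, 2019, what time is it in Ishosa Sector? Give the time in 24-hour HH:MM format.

1 April 2019 is a Monday, so Mondays fall on 1, 8, 15, 22, 29; the last is April 29.
1 September 2019 is a Sunday, so Sundays fall on 1, 8, 15, 22, 29; the last is September 29.
Daylight saving runs 29 April – 29 September; October 1, 2019 is outside that window, so Jorast District is on standard time at UTC+06:00.
18:15 Jorast District − 6h = 12:15 UTC.
1 February 2019 is a Friday, so the first Saturday is February 2 and the fourth is February 23.
1 October 2019 is a Tuesday, so the first Sunday is October 6 and the second is October 13.
At the standard offset (UTC−11:30), 12:15 UTC − 11h30m = 00:45 Ishosa Sector standard time.
Daylight saving runs 23 February – 13 October; the standard-time date in Ishosa Sector, October 1, 2019, is inside that window, so Ishosa Sector is at UTC−10:30.
12:15 UTC − 10h30m = 01:45 Ishosa Sector.

01:45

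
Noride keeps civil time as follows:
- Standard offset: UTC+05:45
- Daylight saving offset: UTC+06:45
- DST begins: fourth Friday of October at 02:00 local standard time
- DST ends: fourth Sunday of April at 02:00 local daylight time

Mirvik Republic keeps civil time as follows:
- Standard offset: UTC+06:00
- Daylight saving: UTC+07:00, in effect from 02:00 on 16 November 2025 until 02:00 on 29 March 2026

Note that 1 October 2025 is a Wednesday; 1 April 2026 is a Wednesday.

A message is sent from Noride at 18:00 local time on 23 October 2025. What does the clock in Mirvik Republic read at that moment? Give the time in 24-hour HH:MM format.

18:15

1 October 2025 is a Wednesday, so the first Friday is October 3 and the fourth is October 24.
1 April 2026 is a Wednesday, so the first Sunday is April 5 and the fourth is April 26.
23 October 2025 is outside the daylight-saving period (24 October 2025 – 26 April 2026), so Noride is on standard time, UTC+05:45.
18:00 Noride − 5h45m = 12:15 UTC.
At the standard offset (UTC+06:00), 12:15 UTC + 6h = 18:15 Mirvik Republic standard time.
The standard-time date in Mirvik Republic, 23 October 2025, does not fall between 16 November 2025 and 29 March 2026, so daylight saving is not in effect and Mirvik Republic is at UTC+06:00.
12:15 UTC + 6h = 18:15 Mirvik Republic.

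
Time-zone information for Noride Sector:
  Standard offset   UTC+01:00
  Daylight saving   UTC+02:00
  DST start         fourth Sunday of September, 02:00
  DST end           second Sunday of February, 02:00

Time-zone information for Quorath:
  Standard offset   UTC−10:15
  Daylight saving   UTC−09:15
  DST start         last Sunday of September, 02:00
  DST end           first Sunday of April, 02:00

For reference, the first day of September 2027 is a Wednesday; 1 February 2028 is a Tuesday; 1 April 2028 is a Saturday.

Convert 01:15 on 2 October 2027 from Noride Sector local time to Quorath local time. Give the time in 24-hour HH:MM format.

14:00

1 September 2027 is a Wednesday, so the first Sunday is September 5 and the fourth is September 26.
1 February 2028 is a Tuesday, so the first Sunday is February 6 and the second is February 13.
2 October 2027 falls between 26 September 2027 and 13 February 2028, so daylight saving is in effect and Noride Sector is at UTC+02:00.
01:15 Noride Sector − 2h = 23:15 UTC (rolling into the previous day, 1 October 2027).
1 September 2027 is a Wednesday, so Sundays fall on 5, 12, 19, 26; the last is September 26.
1 April 2028 is a Saturday, so the first Sunday is April 2.
At the standard offset (UTC−10:15), 23:15 UTC − 10h15m = 13:00 Quorath standard time.
The standard-time date in Quorath, 1 October 2027, falls between 26 September 2027 and 2 April 2028, so daylight saving is in effect and Quorath is at UTC−09:15.
23:15 UTC − 9h15m = 14:00 Quorath.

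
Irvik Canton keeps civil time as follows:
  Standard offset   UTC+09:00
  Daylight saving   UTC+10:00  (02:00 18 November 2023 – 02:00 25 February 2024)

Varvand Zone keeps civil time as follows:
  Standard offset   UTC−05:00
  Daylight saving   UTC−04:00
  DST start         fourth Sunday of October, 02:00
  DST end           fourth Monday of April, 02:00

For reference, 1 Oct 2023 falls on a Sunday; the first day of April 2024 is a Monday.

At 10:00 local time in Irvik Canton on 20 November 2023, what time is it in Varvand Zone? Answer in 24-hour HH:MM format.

Daylight saving runs 18 November 2023 – 25 February 2024; 20 November 2023 is inside that window, so Irvik Canton is at UTC+10:00.
10:00 Irvik Canton − 10h = 00:00 UTC.
1 October 2023 is a Sunday, so the first Sunday is October 1 and the fourth is October 22.
1 April 2024 is a Monday, so the first Monday is April 1 and the fourth is April 22.
At the standard offset (UTC−05:00), 00:00 UTC − 5h = 19:00 Varvand Zone standard time (rolling into the previous day, 19 November 2023).
The standard-time date in Varvand Zone, 19 November 2023, lies within the daylight-saving period (22 October 2023 – 22 April 2024), so Varvand Zone is on daylight time, UTC−04:00.
00:00 UTC − 4h = 20:00 Varvand Zone (rolling into the previous day, 19 November 2023).

20:00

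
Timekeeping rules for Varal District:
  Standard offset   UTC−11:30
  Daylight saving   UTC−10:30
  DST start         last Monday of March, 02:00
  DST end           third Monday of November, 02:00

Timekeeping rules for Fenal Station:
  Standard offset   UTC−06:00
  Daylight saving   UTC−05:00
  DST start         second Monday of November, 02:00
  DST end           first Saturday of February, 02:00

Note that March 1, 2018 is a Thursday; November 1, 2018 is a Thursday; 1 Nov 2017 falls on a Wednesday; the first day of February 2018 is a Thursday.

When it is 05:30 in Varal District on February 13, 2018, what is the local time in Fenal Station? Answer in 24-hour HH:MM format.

1 March 2018 is a Thursday, so Mondays fall on 5, 12, 19, 26; the last is March 26.
1 November 2018 is a Thursday, so the first Monday is November 5 and the third is November 19.
Daylight saving runs 26 March – 19 November; February 13, 2018 is outside that window, so Varal District is on standard time at UTC−11:30.
05:30 Varal District + 11h30m = 17:00 UTC.
1 November 2017 is a Wednesday, so the first Monday is November 6 and the second is November 13.
1 February 2018 is a Thursday, so the first Saturday is February 3.
At the standard offset (UTC−06:00), 17:00 UTC − 6h = 11:00 Fenal Station standard time.
The standard-time date in Fenal Station, February 13, 2018, is outside the daylight-saving period (13 November 2017 – 3 February 2018), so Fenal Station is on standard time, UTC−06:00.
17:00 UTC − 6h = 11:00 Fenal Station.

11:00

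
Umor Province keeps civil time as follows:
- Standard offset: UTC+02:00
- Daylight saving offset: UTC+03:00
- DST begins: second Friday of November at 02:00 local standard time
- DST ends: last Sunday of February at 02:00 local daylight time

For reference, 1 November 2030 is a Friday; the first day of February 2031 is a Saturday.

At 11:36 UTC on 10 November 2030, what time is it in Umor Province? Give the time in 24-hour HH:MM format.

14:36

1 November 2030 is a Friday, so the first Friday is November 1 and the second is November 8.
1 February 2031 is a Saturday, so Sundays fall on 2, 9, 16, 23; the last is February 23.
At the standard offset (UTC+02:00), 11:36 UTC + 2h = 13:36 Umor Province standard time.
The standard-time date in Umor Province, 10 November 2030, falls between 8 November 2030 and 23 February 2031, so daylight saving is in effect and Umor Province is at UTC+03:00.
11:36 UTC + 3h = 14:36 local.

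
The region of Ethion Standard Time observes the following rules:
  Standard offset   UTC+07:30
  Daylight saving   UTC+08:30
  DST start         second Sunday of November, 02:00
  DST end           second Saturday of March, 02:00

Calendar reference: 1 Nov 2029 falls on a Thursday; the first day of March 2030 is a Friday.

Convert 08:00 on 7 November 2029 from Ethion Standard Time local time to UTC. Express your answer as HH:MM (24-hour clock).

1 November 2029 is a Thursday, so the first Sunday is November 4 and the second is November 11.
1 March 2030 is a Friday, so the first Saturday is March 2 and the second is March 9.
7 November 2029 does not fall between 11 November 2029 and 9 March 2030, so daylight saving is not in effect and Ethion Standard Time is at UTC+07:30.
08:00 local − 7h30m = 00:30 UTC.

00:30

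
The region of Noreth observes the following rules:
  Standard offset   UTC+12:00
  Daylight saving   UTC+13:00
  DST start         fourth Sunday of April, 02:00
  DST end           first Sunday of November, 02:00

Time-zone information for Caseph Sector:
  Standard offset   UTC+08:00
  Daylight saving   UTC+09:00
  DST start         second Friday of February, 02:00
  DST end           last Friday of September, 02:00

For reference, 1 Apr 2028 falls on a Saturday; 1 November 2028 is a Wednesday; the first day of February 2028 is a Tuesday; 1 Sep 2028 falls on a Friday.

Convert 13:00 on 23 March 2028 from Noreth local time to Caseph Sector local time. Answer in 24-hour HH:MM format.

10:00

1 April 2028 is a Saturday, so the first Sunday is April 2 and the fourth is April 23.
1 November 2028 is a Wednesday, so the first Sunday is November 5.
23 March 2028 is outside the daylight-saving period (23 April – 5 November), so Noreth is on standard time, UTC+12:00.
13:00 Noreth − 12h = 01:00 UTC.
1 February 2028 is a Tuesday, so the first Friday is February 4 and the second is February 11.
1 September 2028 is a Friday, so Fridays fall on 1, 8, 15, 22, 29; the last is September 29.
At the standard offset (UTC+08:00), 01:00 UTC + 8h = 09:00 Caseph Sector standard time.
The standard-time date in Caseph Sector, 23 March 2028, falls between 11 February and 29 September, so daylight saving is in effect and Caseph Sector is at UTC+09:00.
01:00 UTC + 9h = 10:00 Caseph Sector.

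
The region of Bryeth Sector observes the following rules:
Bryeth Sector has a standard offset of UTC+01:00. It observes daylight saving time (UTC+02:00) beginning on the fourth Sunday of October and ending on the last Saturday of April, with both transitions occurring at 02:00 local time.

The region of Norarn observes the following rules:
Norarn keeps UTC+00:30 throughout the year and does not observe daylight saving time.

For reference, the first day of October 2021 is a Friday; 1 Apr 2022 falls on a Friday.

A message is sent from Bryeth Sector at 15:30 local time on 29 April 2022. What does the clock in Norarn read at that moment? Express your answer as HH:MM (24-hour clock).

1 October 2021 is a Friday, so the first Sunday is October 3 and the fourth is October 24.
1 April 2022 is a Friday, so Saturdays fall on 2, 9, 16, 23, 30; the last is April 30.
29 April 2022 lies within the daylight-saving period (24 October 2021 – 30 April 2022), so Bryeth Sector is on daylight time, UTC+02:00.
15:30 Bryeth Sector − 2h = 13:30 UTC.
Norarn has no daylight saving, so its offset is UTC+00:30 year-round.
13:30 UTC + 0h30m = 14:00 Norarn.

14:00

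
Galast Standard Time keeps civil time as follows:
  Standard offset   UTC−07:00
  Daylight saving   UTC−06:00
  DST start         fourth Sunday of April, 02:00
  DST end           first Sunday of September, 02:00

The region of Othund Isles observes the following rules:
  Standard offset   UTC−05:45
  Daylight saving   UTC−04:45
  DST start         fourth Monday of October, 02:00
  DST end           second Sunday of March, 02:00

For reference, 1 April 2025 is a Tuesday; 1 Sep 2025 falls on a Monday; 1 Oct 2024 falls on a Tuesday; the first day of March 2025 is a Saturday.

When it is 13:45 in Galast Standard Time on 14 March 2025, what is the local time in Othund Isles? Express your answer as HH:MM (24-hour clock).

15:00

1 April 2025 is a Tuesday, so the first Sunday is April 6 and the fourth is April 27.
1 September 2025 is a Monday, so the first Sunday is September 7.
14 March 2025 does not fall between 27 April and 7 September, so daylight saving is not in effect and Galast Standard Time is at UTC−07:00.
13:45 Galast Standard Time + 7h = 20:45 UTC.
1 October 2024 is a Tuesday, so the first Monday is October 7 and the fourth is October 28.
1 March 2025 is a Saturday, so the first Sunday is March 2 and the second is March 9.
At the standard offset (UTC−05:45), 20:45 UTC − 5h45m = 15:00 Othund Isles standard time.
The standard-time date in Othund Isles, 14 March 2025, does not fall between 28 October 2024 and 9 March 2025, so daylight saving is not in effect and Othund Isles is at UTC−05:45.
20:45 UTC − 5h45m = 15:00 Othund Isles.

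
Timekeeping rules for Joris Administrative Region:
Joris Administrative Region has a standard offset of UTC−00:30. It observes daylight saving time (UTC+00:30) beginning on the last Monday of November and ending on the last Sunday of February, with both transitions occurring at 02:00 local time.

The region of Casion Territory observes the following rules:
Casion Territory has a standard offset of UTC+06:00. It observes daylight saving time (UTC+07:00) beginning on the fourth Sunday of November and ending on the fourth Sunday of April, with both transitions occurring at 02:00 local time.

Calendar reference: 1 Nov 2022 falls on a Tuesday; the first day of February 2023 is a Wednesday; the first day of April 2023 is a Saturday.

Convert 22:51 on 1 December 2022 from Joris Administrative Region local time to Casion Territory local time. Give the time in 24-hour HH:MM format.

1 November 2022 is a Tuesday, so Mondays fall on 7, 14, 21, 28; the last is November 28.
1 February 2023 is a Wednesday, so Sundays fall on 5, 12, 19, 26; the last is February 26.
1 December 2022 lies within the daylight-saving period (28 November 2022 – 26 February 2023), so Joris Administrative Region is on daylight time, UTC+00:30.
22:51 Joris Administrative Region − 0h30m = 22:21 UTC.
1 November 2022 is a Tuesday, so the first Sunday is November 6 and the fourth is November 27.
1 April 2023 is a Saturday, so the first Sunday is April 2 and the fourth is April 23.
At the standard offset (UTC+06:00), 22:21 UTC + 6h = 04:21 Casion Territory standard time (rolling into the next day, 2 December 2022).
The standard-time date in Casion Territory, 2 December 2022, falls between 27 November 2022 and 23 April 2023, so daylight saving is in effect and Casion Territory is at UTC+07:00.
22:21 UTC + 7h = 05:21 Casion Territory (rolling into the next day, 2 December 2022).

05:21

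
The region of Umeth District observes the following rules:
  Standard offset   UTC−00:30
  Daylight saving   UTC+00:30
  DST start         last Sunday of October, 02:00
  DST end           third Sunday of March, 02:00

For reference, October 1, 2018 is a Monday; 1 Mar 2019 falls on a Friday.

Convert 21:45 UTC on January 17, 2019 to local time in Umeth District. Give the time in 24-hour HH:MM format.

1 October 2018 is a Monday, so Sundays fall on 7, 14, 21, 28; the last is October 28.
1 March 2019 is a Friday, so the first Sunday is March 3 and the third is March 17.
At the standard offset (UTC−00:30), 21:45 UTC − 0h30m = 21:15 Umeth District standard time.
The standard-time date in Umeth District, January 17, 2019, falls between 28 October 2018 and 17 March 2019, so daylight saving is in effect and Umeth District is at UTC+00:30.
21:45 UTC + 0h30m = 22:15 local.

22:15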